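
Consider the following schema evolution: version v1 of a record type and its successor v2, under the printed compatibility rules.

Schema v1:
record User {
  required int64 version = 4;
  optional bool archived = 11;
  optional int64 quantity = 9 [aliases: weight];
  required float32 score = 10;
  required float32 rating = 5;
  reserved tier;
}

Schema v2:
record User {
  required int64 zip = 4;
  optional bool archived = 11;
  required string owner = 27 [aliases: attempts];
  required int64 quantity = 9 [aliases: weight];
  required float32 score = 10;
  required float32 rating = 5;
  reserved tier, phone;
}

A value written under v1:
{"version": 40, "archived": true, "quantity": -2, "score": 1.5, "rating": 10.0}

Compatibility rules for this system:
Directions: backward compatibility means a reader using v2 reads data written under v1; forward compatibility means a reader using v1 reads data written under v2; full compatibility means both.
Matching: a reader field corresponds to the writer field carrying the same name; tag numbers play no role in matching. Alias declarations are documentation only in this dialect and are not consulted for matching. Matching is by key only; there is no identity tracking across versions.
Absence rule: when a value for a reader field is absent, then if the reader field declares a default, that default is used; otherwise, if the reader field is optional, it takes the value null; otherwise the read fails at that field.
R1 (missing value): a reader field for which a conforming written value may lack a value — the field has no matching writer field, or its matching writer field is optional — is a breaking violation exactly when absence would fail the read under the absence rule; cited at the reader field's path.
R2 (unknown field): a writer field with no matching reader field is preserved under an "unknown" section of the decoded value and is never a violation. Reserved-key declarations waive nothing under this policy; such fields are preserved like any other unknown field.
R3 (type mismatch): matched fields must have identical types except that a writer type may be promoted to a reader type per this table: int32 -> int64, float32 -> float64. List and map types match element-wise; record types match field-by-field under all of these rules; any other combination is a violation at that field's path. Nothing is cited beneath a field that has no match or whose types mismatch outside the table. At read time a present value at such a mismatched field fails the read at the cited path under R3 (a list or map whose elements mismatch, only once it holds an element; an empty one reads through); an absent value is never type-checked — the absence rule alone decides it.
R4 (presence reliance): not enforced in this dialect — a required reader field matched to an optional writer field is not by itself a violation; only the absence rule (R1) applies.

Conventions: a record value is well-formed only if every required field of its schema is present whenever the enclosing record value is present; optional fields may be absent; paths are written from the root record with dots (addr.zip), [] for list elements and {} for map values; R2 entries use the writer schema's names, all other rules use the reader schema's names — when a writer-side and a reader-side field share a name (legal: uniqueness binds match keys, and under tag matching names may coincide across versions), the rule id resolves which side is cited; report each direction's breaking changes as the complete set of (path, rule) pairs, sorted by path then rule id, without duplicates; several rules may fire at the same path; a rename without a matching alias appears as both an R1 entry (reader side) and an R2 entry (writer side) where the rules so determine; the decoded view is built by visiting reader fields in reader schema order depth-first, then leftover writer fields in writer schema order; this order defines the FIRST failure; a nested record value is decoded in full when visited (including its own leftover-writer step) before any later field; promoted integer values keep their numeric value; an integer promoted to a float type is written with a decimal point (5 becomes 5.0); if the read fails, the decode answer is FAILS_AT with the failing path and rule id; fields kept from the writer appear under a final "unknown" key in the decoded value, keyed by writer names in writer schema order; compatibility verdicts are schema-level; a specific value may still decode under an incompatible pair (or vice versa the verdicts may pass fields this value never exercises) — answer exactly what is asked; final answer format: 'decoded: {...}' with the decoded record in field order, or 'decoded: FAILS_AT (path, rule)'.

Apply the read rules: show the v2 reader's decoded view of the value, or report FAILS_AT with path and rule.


decoded: FAILS_AT (zip, R1)

the writer's type comes first in each User pair
migrating the User value to v2:
  read fails at zip under R1 (no fill)
  => FAILS_AT (zip, R1)
diffs on User not affecting the asked answer:
  field quantity in record User: optional changed to required -> matters for User compatibility verdicts, not for this value's decode
  added field owner to record User: required string, tag 27 (in v2 it sits immediately before quantity) -> matters for User compatibility verdicts, not for this value's decode


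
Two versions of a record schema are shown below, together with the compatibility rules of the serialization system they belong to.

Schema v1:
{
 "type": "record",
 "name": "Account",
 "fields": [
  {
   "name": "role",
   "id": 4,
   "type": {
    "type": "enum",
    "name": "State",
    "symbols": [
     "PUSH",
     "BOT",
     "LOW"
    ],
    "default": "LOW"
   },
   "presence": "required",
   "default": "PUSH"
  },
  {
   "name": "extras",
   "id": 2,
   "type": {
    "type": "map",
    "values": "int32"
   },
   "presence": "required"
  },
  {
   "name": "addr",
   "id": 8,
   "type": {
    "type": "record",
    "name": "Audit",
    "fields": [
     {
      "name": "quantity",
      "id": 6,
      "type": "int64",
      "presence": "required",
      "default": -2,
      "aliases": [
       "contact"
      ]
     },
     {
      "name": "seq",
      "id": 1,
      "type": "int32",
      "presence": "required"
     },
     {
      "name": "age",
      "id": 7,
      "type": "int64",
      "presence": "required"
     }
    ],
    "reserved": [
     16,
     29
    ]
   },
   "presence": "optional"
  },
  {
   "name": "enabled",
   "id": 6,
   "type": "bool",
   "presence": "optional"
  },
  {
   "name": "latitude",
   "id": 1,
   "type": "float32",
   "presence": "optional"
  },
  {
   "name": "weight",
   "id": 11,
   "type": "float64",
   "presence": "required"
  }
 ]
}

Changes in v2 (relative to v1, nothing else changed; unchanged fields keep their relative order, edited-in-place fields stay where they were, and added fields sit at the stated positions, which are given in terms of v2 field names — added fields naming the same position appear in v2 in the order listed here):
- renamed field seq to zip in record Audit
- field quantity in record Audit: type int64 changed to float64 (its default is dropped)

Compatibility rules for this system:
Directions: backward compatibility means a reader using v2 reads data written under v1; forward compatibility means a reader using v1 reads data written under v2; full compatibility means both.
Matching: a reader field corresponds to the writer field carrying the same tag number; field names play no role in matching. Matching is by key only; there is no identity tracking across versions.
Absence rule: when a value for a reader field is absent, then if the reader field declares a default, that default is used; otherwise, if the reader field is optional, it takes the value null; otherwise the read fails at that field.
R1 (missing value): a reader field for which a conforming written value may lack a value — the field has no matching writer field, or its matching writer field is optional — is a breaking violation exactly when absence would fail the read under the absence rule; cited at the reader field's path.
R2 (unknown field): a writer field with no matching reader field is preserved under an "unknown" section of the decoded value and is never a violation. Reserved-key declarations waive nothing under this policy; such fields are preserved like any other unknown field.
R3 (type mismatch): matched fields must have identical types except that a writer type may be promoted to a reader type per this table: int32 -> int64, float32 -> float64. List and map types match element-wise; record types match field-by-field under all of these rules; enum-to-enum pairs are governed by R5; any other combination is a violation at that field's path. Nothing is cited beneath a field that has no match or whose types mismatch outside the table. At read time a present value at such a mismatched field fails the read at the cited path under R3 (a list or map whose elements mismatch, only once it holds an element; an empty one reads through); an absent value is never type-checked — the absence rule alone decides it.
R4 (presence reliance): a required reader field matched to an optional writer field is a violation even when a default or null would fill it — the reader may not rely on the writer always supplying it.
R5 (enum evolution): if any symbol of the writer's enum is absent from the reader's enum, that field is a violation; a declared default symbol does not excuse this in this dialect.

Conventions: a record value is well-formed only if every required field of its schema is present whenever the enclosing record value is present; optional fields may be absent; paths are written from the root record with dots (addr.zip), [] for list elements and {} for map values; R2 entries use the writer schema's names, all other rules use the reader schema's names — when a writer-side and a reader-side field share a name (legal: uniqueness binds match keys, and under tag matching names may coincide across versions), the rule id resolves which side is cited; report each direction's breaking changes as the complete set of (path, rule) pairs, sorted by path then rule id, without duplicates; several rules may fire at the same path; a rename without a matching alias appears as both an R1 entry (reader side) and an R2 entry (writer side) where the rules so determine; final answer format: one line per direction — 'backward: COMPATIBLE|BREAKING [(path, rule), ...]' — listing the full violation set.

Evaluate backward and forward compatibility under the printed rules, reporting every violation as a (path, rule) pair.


the writer's type comes first in each Account pair
checking backward for Account: reader v2 against writer v1:
  writer required, State -> State: reader role maps from writer role
  writer required, map<string, int32> -> map<string, int32>: reader extras maps from writer extras
  writer optional, Audit -> Audit: reader addr maps from writer addr
  writer optional, bool -> bool: reader enabled maps from writer enabled
  writer optional, float32 -> float32: reader latitude maps from writer latitude
  writer required, float64 -> float64: reader weight maps from writer weight
  writer required, int64 -> float64: reader addr.quantity maps from writer addr.quantity
  writer required, int32 -> int32: reader addr.zip maps from writer addr.seq
  writer required, int64 -> int64: reader addr.age maps from writer addr.age
  rule R3 violated at addr.quantity
  => backward verdict for Account: BREAKING, 1 violation(s)
checking forward for Account: reader v1 against writer v2:
  writer required, State -> State: reader role maps from writer role
  writer required, map<string, int32> -> map<string, int32>: reader extras maps from writer extras
  writer optional, Audit -> Audit: reader addr maps from writer addr
  writer optional, bool -> bool: reader enabled maps from writer enabled
  writer optional, float32 -> float32: reader latitude maps from writer latitude
  writer required, float64 -> float64: reader weight maps from writer weight
  writer required, float64 -> int64: reader addr.quantity maps from writer addr.quantity
  writer required, int32 -> int32: reader addr.seq maps from writer addr.zip
  writer required, int64 -> int64: reader addr.age maps from writer addr.age
  rule R3 violated at addr.quantity
  => forward verdict for Account: BREAKING, 1 violation(s)

backward: BREAKING [(addr.quantity, R3)]; forward: BREAKING [(addr.quantity, R3)]


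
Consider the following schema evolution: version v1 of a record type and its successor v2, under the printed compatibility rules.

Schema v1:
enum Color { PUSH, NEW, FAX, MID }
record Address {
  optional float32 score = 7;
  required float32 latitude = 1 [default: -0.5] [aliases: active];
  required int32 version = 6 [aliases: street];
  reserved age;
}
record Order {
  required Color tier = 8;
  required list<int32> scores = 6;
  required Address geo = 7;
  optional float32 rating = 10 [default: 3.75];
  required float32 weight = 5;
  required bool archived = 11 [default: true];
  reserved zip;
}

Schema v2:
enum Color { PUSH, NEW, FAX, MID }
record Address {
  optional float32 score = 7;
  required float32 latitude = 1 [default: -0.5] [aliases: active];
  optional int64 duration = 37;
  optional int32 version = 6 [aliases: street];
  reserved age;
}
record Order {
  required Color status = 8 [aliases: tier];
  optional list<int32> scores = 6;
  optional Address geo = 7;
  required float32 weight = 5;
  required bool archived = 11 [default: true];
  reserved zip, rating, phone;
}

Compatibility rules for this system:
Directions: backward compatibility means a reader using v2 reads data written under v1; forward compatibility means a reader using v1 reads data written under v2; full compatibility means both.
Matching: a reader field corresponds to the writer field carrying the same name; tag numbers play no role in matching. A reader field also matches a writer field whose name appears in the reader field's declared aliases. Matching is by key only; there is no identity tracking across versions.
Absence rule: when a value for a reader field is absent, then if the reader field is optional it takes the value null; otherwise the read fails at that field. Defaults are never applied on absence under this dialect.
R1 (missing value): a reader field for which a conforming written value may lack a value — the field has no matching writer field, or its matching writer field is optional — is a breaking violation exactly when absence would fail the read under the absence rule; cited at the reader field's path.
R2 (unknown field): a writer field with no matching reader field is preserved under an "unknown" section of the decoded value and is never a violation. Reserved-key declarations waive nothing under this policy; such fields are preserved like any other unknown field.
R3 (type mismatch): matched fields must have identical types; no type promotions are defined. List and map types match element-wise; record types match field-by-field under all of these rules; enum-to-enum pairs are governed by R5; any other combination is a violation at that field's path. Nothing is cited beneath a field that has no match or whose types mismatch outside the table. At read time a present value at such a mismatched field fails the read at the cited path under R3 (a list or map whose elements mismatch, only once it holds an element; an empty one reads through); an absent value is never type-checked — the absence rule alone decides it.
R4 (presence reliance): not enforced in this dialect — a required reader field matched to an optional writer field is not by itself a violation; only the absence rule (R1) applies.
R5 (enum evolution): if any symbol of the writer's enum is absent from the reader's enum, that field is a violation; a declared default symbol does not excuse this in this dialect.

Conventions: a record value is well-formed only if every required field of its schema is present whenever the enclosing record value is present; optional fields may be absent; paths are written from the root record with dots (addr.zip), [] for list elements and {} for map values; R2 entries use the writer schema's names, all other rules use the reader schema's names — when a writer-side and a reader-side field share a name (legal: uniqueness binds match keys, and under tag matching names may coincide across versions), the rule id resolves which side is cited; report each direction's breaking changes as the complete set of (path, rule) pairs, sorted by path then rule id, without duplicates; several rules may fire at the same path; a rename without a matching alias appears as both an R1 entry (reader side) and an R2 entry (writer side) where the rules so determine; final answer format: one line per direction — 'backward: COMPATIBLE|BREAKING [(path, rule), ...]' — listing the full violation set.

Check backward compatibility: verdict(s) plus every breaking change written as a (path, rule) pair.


the writer's type comes first in each Order pair
backward analysis of Order with v2 as reader and v1 as writer:
  status: paired with writer tier (Color -> Color; writer required)
  scores: paired with writer scores (list<int32> -> list<int32>; writer required)
  geo: paired with writer geo (Address -> Address; writer required)
  weight: paired with writer weight (float32 -> float32; writer required)
  archived: paired with writer archived (bool -> bool; writer required)
  writer field rating has no reader counterpart
  geo.score: paired with writer geo.score (float32 -> float32; writer optional)
  geo.latitude: paired with writer geo.latitude (float32 -> float32; writer required)
  no writer field matches reader geo.duration
  geo.version: paired with writer geo.version (int32 -> int32; writer required)
  nothing fires on Order: backward is COMPATIBLE
ruling out the remaining Order differences:
  removed field rating from record Order (its key "rating" joins the reserved list) -> triggers nothing under Order's printed rules — same verdict
  field version in record Address: required changed to optional -> fires only in the forward direction of Order, which is not asked here
  added field duration to record Address: optional int64, tag 37 (in v2 it sits immediately before version) -> triggers nothing under Order's printed rules — same verdict
  renamed field tier to status in record Order (alias tier declared on the renamed field) -> fires only in the forward direction of Order, which is not asked here
  field geo in record Order: required changed to optional -> fires only in the forward direction of Order, which is not asked here
  field scores in record Order: required changed to optional -> fires only in the forward direction of Order, which is not asked here

backward: COMPATIBLE []


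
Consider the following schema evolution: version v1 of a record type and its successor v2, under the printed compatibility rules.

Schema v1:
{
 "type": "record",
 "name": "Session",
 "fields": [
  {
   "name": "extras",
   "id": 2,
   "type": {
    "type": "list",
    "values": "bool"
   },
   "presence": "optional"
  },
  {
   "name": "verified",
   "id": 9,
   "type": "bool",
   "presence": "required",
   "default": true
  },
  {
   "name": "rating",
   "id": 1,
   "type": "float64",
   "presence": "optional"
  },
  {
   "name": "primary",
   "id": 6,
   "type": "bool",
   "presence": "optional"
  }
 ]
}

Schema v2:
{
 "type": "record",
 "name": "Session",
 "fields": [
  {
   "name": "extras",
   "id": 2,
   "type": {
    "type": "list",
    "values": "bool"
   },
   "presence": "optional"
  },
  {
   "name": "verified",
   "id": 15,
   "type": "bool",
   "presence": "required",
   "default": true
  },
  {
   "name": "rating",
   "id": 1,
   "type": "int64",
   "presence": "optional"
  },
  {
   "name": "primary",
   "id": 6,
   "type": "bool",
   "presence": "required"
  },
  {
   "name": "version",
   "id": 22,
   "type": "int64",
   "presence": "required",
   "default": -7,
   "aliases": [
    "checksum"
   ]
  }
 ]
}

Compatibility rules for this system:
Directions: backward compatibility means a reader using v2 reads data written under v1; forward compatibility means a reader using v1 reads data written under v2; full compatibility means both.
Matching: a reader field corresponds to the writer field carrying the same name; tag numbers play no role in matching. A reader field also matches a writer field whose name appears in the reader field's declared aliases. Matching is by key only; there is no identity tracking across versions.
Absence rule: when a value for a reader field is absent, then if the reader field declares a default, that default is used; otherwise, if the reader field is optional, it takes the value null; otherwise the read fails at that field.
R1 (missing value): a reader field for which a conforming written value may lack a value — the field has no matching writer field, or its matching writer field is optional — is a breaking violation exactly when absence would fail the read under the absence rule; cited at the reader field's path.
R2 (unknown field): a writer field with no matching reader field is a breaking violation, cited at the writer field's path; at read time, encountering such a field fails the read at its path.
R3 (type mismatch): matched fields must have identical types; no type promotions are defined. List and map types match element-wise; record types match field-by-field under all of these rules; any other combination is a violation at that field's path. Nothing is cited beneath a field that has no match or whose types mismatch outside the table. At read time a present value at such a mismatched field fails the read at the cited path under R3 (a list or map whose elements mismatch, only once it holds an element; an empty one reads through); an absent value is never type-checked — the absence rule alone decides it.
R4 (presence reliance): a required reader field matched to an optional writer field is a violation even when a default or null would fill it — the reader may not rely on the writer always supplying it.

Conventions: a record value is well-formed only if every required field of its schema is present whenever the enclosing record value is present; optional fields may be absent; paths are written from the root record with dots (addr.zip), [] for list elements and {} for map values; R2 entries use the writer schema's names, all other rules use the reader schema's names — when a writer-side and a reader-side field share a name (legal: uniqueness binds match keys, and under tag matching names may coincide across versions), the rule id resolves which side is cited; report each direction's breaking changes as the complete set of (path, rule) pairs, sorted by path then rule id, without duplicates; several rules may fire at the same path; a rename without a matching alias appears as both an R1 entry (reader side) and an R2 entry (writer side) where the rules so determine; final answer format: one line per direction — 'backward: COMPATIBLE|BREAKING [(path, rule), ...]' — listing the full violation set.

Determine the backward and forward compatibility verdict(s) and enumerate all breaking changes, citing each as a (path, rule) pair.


backward: BREAKING [(primary, R1), (primary, R4), (rating, R3)]; forward: BREAKING [(rating, R3), (version, R2)]

each type pair in Session: writer, then reader
backward analysis of Session with v2 as reader and v1 as writer:
  writer optional, list<bool> -> list<bool>: reader extras maps from writer extras
  writer required, bool -> bool: reader verified maps from writer verified
  writer optional, float64 -> int64: reader rating maps from writer rating
  writer optional, bool -> bool: reader primary maps from writer primary
  no writer field matches reader version
  rule R1 violated at primary
  rule R4 violated at primary
  rule R3 violated at rating
  => 3 violation(s): backward is BREAKING for Session
forward analysis of Session with v1 as reader and v2 as writer:
  writer optional, list<bool> -> list<bool>: reader extras maps from writer extras
  writer required, bool -> bool: reader verified maps from writer verified
  writer optional, int64 -> float64: reader rating maps from writer rating
  writer required, bool -> bool: reader primary maps from writer primary
  writer version: unknown to reader
  rule R3 violated at rating
  rule R2 violated at version
  => 2 violation(s): forward is BREAKING for Session


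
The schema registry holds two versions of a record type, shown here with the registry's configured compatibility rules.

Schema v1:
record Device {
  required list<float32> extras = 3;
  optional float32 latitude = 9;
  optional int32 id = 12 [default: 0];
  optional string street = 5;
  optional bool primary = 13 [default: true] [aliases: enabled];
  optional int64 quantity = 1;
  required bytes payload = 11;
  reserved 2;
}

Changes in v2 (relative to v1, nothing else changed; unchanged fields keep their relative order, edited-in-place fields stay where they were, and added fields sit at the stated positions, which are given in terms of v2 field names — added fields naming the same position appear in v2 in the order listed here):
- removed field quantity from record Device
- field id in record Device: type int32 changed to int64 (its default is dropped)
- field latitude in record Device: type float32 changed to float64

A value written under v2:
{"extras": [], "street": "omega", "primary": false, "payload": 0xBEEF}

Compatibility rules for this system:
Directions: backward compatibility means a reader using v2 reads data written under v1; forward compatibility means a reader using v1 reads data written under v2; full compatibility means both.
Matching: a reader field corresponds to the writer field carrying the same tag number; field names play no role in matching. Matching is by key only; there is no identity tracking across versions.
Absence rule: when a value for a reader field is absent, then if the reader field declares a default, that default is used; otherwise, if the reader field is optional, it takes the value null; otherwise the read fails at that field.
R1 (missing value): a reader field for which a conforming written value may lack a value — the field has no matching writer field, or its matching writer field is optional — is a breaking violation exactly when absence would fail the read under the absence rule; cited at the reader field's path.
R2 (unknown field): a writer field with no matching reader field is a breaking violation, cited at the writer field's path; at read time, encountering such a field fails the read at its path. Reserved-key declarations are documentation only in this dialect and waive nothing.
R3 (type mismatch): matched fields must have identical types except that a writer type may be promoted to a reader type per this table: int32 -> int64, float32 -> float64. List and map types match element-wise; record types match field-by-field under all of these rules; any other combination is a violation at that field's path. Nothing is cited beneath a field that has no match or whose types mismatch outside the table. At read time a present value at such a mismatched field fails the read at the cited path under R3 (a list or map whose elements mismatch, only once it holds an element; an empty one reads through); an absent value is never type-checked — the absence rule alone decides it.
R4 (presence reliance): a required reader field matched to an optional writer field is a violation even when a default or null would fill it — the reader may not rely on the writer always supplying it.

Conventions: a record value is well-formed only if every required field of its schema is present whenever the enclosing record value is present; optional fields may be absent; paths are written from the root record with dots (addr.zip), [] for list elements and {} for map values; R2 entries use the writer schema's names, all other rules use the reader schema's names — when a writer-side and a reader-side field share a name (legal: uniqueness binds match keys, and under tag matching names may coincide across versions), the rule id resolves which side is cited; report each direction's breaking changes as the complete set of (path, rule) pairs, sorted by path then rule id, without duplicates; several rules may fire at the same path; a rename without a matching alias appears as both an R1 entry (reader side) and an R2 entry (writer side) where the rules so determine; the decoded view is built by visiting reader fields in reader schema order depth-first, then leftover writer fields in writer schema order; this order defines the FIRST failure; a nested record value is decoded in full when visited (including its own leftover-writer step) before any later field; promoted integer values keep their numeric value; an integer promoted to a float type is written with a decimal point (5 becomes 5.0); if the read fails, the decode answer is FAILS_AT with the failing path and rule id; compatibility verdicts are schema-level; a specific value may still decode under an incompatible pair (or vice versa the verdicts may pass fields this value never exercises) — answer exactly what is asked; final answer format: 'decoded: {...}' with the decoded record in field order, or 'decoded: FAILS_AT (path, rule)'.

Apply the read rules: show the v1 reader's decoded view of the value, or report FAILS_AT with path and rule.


decoded: {"extras": [], "latitude": null, "id": 0, "street": "omega", "primary": false, "quantity": null, "payload": 0xBEEF}

the writer's type comes first in each Device pair
decode walk for Device under reader schema v1:
  extras := []
  latitude := null (not supplied -> null)
  id := 0 (no value, default fills)
  street := "omega"
  primary := false
  quantity := null (not supplied -> null)
  payload := 0xBEEF
  => decoded: {"extras": [], "latitude": null, "id": 0, "street": "omega", "primary": false, "quantity": null, "payload": 0xBEEF}
ruling out the remaining Device differences:
  removed field quantity from record Device -> changes Device's schema-level verdicts only — the decode of this value is the same
  field id in record Device: type int32 changed to int64 (its default is dropped) -> changes Device's schema-level verdicts only — the decode of this value is the same
  field latitude in record Device: type float32 changed to float64 -> changes Device's schema-level verdicts only — the decode of this value is the same


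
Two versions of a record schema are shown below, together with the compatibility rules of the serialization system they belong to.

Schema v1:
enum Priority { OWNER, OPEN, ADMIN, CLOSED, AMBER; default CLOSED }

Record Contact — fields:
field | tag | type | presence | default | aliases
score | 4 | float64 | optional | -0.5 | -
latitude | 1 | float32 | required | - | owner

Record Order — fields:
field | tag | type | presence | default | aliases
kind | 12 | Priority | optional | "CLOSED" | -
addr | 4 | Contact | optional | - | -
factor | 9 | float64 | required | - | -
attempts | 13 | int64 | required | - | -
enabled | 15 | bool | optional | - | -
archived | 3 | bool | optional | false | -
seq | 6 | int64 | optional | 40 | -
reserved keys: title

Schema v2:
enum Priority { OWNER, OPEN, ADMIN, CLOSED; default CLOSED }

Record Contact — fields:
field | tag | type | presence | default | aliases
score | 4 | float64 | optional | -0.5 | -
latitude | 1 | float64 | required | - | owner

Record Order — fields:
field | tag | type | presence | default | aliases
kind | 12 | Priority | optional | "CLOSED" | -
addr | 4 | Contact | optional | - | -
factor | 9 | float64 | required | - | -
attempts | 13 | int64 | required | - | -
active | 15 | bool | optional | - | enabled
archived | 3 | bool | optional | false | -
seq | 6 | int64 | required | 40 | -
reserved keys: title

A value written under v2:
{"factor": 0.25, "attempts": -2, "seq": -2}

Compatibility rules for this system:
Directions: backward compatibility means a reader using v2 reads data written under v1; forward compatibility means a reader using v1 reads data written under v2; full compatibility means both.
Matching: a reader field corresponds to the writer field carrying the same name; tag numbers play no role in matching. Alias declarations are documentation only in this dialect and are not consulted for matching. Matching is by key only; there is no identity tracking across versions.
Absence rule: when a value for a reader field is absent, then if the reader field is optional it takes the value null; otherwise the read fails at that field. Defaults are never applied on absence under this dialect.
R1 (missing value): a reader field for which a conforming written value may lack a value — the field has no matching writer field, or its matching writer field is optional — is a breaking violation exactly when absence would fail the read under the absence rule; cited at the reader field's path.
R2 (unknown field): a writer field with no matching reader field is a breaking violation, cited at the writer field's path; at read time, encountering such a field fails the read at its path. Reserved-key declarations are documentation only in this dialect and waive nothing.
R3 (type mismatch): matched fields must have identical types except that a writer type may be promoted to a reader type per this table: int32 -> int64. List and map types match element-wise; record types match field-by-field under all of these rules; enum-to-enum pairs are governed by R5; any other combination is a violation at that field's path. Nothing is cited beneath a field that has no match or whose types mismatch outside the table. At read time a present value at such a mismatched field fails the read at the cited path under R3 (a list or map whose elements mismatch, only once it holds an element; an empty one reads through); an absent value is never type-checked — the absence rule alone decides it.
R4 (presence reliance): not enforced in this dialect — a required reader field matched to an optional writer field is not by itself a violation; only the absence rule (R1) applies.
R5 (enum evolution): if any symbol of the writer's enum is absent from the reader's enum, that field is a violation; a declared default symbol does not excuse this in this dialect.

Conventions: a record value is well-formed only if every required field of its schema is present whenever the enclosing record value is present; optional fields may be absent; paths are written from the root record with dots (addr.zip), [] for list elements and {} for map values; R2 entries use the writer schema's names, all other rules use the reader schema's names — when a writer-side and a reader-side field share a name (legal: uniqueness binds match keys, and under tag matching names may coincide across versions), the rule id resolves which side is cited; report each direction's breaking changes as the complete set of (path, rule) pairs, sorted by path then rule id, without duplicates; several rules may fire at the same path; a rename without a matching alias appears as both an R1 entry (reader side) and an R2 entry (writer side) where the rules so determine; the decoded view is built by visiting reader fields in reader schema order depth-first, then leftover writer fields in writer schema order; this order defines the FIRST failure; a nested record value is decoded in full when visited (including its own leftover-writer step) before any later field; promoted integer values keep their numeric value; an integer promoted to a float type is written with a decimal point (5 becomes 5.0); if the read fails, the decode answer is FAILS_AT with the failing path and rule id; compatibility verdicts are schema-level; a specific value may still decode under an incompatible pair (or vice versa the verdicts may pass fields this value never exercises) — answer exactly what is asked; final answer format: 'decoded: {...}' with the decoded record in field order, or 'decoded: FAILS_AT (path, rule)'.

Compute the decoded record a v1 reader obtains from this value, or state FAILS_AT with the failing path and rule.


the writer's type comes first in each Order pair
decoding the Order value with the v1 reader:
  kind := null (not supplied -> null)
  addr := null (not supplied -> null)
  factor := 0.25
  attempts := -2
  enabled := null (not supplied -> null)
  archived := null (not supplied -> null)
  seq := -2
  => decoded: {"kind": null, "addr": null, "factor": 0.25, "attempts": -2, "enabled": null, "archived": null, "seq": -2}
the rest of the Order diff is inert for this question:
  enum Priority (field kind in record Order): symbol AMBER removed -> matters for Order compatibility verdicts, not for this value's decode
  renamed field enabled to active in record Order (alias enabled declared on the renamed field) -> matters for Order compatibility verdicts, not for this value's decode
  field seq in record Order: optional changed to required -> matters for Order compatibility verdicts, not for this value's decode
  field latitude in record Contact: type float32 changed to float64 -> matters for Order compatibility verdicts, not for this value's decode

decoded: {"kind": null, "addr": null, "factor": 0.25, "attempts": -2, "enabled": null, "archived": null, "seq": -2}


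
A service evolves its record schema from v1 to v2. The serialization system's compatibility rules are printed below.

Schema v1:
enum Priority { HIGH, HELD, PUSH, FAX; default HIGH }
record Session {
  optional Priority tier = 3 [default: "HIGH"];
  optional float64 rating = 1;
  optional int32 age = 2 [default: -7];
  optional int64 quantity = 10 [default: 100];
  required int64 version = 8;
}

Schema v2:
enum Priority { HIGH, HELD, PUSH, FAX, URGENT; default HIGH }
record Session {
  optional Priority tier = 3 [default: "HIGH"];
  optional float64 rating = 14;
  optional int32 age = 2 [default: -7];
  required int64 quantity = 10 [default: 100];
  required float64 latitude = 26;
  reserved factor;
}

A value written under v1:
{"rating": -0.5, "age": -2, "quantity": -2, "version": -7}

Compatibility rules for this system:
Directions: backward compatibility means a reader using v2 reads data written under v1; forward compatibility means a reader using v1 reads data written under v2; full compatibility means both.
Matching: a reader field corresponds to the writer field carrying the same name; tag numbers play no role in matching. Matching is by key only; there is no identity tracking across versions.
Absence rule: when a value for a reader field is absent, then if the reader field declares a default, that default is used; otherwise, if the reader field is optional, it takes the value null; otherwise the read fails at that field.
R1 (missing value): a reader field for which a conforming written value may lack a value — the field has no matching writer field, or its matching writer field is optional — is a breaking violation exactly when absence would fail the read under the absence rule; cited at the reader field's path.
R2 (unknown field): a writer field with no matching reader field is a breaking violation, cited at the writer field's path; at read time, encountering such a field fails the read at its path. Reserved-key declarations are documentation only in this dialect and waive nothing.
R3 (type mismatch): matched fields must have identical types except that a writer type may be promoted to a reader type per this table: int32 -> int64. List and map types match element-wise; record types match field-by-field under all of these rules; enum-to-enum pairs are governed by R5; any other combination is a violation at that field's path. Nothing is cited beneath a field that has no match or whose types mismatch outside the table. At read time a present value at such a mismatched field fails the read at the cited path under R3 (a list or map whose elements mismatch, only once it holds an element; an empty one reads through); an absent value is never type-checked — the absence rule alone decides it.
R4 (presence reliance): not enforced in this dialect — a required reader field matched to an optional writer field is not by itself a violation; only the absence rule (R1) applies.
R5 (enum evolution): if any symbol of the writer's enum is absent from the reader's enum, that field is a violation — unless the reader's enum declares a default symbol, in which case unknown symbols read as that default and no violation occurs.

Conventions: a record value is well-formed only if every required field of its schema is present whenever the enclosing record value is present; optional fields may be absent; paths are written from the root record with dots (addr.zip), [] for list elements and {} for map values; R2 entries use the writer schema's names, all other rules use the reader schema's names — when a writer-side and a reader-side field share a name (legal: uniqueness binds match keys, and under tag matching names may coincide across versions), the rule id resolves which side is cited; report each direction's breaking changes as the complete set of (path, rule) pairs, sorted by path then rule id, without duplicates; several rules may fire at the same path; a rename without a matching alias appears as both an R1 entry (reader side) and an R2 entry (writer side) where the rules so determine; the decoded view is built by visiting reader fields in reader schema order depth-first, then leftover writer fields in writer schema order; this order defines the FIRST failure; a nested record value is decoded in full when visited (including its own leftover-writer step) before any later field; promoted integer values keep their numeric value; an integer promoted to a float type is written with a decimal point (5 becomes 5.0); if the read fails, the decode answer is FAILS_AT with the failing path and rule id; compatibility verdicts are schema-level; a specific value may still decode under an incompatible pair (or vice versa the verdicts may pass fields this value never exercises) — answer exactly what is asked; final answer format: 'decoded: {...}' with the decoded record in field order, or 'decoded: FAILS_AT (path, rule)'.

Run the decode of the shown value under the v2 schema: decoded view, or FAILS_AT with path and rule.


decoded: FAILS_AT (latitude, R1)

each type pair in Session: writer, then reader
decoding the Session value with the v2 reader:
  tier := "HIGH" (missing; default applied)
  rating := -0.5
  age := -2
  quantity := -2
  read fails at latitude under R1 (no fill)
  => FAILS_AT (latitude, R1)
ruling out the remaining Session differences:
  enum Priority (field tier in record Session): symbol URGENT added -> inert under this dialect — no rule fires on Session and the result does not move
  field quantity in record Session: optional changed to required -> inert under this dialect — no rule fires on Session and the result does not move
  field rating in record Session: tag 1 changed to 14 -> inert under this dialect — no rule fires on Session and the result does not move
  removed field version from record Session -> matters for Session compatibility verdicts, not for this value's decode
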